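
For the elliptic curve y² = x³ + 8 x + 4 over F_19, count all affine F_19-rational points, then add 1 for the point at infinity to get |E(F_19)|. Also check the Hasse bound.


Affine points = {(0, 2), (0, 17), (2, 3), (2, 16), (3, 6), (3, 13), (4, 9), (4, 10), (5, 6), (5, 13), (7, 2), (7, 17), (9, 8), (9, 11), (10, 1), (10, 18), (11, 6), (11, 13), (12, 2), (12, 17), (13, 5), (13, 14)}; affine count = 22; |E(F_19)| = 23.

Discriminant check: Δ ∝ 4a³ + 27b² = 4·8³ + 27·4² = 4·512 + 27·16 ≡ 10 (mod 19). Nonzero ⇒ E is nonsingular.
For each x ∈ F_19, compute rhs = x³ + 8·x + 4 mod 19, then count y ∈ F_19 with y² ≡ rhs.
  x = 0: rhs = 4, matching y values: 2, 17 (2 points).
  x = 1: rhs = 13, matching y values: none (0 points).
  x = 2: rhs = 9, matching y values: 3, 16 (2 points).
  x = 3: rhs = 17, matching y values: 6, 13 (2 points).
  x = 4: rhs = 5, matching y values: 9, 10 (2 points).
  x = 5: rhs = 17, matching y values: 6, 13 (2 points).
  x = 6: rhs = 2, matching y values: none (0 points).
  x = 7: rhs = 4, matching y values: 2, 17 (2 points).
  x = 8: rhs = 10, matching y values: none (0 points).
  x = 9: rhs = 7, matching y values: 8, 11 (2 points).
  x = 10: rhs = 1, matching y values: 1, 18 (2 points).
  x = 11: rhs = 17, matching y values: 6, 13 (2 points).
  x = 12: rhs = 4, matching y values: 2, 17 (2 points).
  x = 13: rhs = 6, matching y values: 5, 14 (2 points).
  x = 14: rhs = 10, matching y values: none (0 points).
  x = 15: rhs = 3, matching y values: none (0 points).
  x = 16: rhs = 10, matching y values: none (0 points).
  x = 17: rhs = 18, matching y values: none (0 points).
  x = 18: rhs = 14, matching y values: none (0 points).
Total affine count: 22.
Full point count |E(F_19)| = 22 + 1 = 23.
Hasse bound: |23 − (19+1)| = |3| = 3 ≤ 2√19 ≈ 8.7178 ✓.


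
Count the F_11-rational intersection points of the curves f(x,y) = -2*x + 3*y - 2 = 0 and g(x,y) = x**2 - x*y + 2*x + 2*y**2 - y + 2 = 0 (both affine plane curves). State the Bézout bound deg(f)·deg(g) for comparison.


Common zeros: ∅; count = 0; Bézout bound = 2.

deg(f) = 1, deg(g) = 2, so Bézout bound = 2.
Scan x ∈ F_11. For each x, list the y ∈ F_11 with f(x, y) ≡ 0 and those with g(x, y) ≡ 0 (mod 11); the common zeros in that column are the intersection.
  x = 0: f ≡ 0 at y ∈ {8}; g ≡ 0 at y ∈ ∅; common: ∅.
  x = 1: f ≡ 0 at y ∈ {5}; g ≡ 0 at y ∈ ∅; common: ∅.
  x = 2: f ≡ 0 at y ∈ {2}; g ≡ 0 at y ∈ ∅; common: ∅.
  x = 3: f ≡ 0 at y ∈ {10}; g ≡ 0 at y ∈ {4, 9}; common: ∅.
  x = 4: f ≡ 0 at y ∈ {7}; g ≡ 0 at y ∈ {9, 10}; common: ∅.
  x = 5: f ≡ 0 at y ∈ {4}; g ≡ 0 at y ∈ {1, 2}; common: ∅.
  x = 6: f ≡ 0 at y ∈ {1}; g ≡ 0 at y ∈ {2, 7}; common: ∅.
  x = 7: f ≡ 0 at y ∈ {9}; g ≡ 0 at y ∈ ∅; common: ∅.
  x = 8: f ≡ 0 at y ∈ {6}; g ≡ 0 at y ∈ ∅; common: ∅.
  x = 9: f ≡ 0 at y ∈ {3}; g ≡ 0 at y ∈ ∅; common: ∅.
  x = 10: f ≡ 0 at y ∈ {0}; g ≡ 0 at y ∈ {4, 7}; common: ∅.
Collecting: common zeros = ∅, so the count is 0.
Comparison with the Bézout bound: 0 ≤ 2 = deg(f)·deg(g), as expected for curves with no common component (the affine F_11-count falls short of the bound because intersections may lie at infinity, over extension fields, or carry multiplicity).


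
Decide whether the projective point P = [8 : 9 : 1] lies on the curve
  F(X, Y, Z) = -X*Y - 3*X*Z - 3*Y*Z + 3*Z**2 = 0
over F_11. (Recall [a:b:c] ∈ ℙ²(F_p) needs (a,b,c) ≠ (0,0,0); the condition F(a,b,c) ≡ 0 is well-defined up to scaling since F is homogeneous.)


F(8,9,1) ≡ 1 (mod 11); P is NOT on the curve.

Evaluate F(8, 9, 1) term-by-term (mod 11).
  -X*Y ↦ -1·8·9·1 = -72
  -3*X*Z ↦ -3·8·1·1 = -24
  -3*Y*Z ↦ -3·1·9·1 = -27
  3*Z**2 ↦ 3·1·1·1 = 3
Sum: F(8, 9, 1) = (-72) + (-24) + (-27) + (3) = -120.
Reducing mod 11: -120 ≡ 1 (mod 11).
Since F(a, b, c) ≡ 1 ≠ 0 (mod 11), P does NOT lie on the curve.


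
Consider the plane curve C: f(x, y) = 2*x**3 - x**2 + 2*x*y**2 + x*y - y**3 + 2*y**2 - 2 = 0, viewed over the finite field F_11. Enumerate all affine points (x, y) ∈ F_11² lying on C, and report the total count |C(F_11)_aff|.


Affine F_11-points: {(0, 3), (0, 5), (1, 3), (2, 6), (3, 9), (4, 0), (5, 3), (5, 10), (6, 5), (7, 9), (9, 0)}; count = 11.

For each of the 121 pairs (x, y) ∈ F_11², evaluate f(x, y) mod 11. Record the zeros.
  x = 0: [0↦9, 1↦10, 2↦9, 3↦0, 4↦10, 5↦0, 6↦8, 7↦6, 8↦10, 9↦3, 10↦1]  zeros at y ∈ {3, 5}
  x = 1: [0↦10, 1↦3, 2↦9, 3↦0, 4↦3, 5↦1, 6↦10, 7↦2, 8↦4, 9↦10, 10↦3]  zeros at y ∈ {3}
  x = 2: [0↦10, 1↦6, 2↦8, 3↦10, 4↦6, 5↦1, 6↦0, 7↦8, 8↦8, 9↦5, 10↦4]  zeros at y ∈ {6}
  x = 3: [0↦10, 1↦9, 2↦7, 3↦9, 4↦9, 5↦1, 6↦1, 7↦3, 8↦1, 9↦0, 10↦5]  zeros at y ∈ {9}
  x = 4: [0↦0, 1↦2, 2↦7, 3↦9, 4↦2, 5↦2, 6↦3, 7↦10, 8↦6, 9↦7, 10↦7]  zeros at y ∈ {0}
  x = 5: [0↦3, 1↦8, 2↦9, 3↦0, 4↦8, 5↦5, 6↦7, 7↦8, 8↦2, 9↦5, 10↦0]  zeros at y ∈ {3, 10}
  x = 6: [0↦9, 1↦6, 2↦3, 3↦5, 4↦6, 5↦0, 6↦3, 7↦9, 8↦1, 9↦6, 10↦7]  zeros at y ∈ {5}
  x = 7: [0↦8, 1↦8, 2↦1, 3↦3, 4↦8, 5↦10, 6↦3, 7↦3, 8↦4, 9↦0, 10↦7]  zeros at y ∈ {9}
  x = 8: [0↦1, 1↦4, 2↦4, 3↦6, 4↦4, 5↦3, 6↦8, 7↦2, 8↦1, 9↦10, 10↦1]  zeros at y ∈ ∅
  x = 9: [0↦0, 1↦6, 2↦2, 3↦4, 4↦6, 5↦2, 6↦8, 7↦7, 8↦4, 9↦4, 10↦1]  zeros at y ∈ {0}
  x = 10: [0↦6, 1↦4, 2↦7, 3↦9, 4↦4, 5↦8, 6↦4, 7↦8, 8↦3, 9↦5, 10↦8]  zeros at y ∈ ∅
Collecting zeros: affine points = {(0, 3), (0, 5), (1, 3), (2, 6), (3, 9), (4, 0), (5, 3), (5, 10), (6, 5), (7, 9), (9, 0)}.
Total count |C(F_11)_aff| = 11.


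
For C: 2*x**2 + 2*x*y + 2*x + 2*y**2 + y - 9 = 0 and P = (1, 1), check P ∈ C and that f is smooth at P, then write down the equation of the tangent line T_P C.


Tangent line at P: 8*x + 7*y - 15 = 0.

Step 1: f(1, 1) = 0, so P lies on C.
Step 2: partial derivatives
  f_x(x, y) = 4*x + 2*y + 2, f_y(x, y) = 2*x + 4*y + 1.
  f_x(P) = 8, f_y(P) = 7 (gradient nonzero, so P is smooth).
Step 3: tangent line at P: 8·(x − 1) + 7·(y − 1) = 0.
Expanding: 8*x + 7*y - 15 = 0.


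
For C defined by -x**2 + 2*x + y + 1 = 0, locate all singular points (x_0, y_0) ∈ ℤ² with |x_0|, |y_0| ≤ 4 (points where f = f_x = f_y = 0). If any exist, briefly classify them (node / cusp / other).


No singular points in the scanned grid; C is smooth there.

Compute partial derivatives:
  f_x = 2 - 2*x.
  f_y = 1.
f_y = 1 is a nonzero constant, so f_y never vanishes: no point (x, y) can satisfy f = f_x = f_y = 0. In particular no (x, y) ∈ {−4, ..., 4}² is singular; the curve is smooth.


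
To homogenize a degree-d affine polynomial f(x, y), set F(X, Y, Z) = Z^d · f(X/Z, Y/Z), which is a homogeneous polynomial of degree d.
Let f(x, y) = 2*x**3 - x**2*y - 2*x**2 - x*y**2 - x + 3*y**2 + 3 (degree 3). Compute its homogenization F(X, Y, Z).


F(X, Y, Z) = 2*X**3 - X**2*Y - 2*X**2*Z - X*Y**2 - X*Z**2 + 3*Y**2*Z + 3*Z**3

deg(f) = 3.
Substitute x = X/Z, y = Y/Z into f, then multiply by Z^3.
  monomial 2·x^3·y^0 ↦ 2·X^3·Y^0·Z^0.
  monomial -1·x^2·y^1 ↦ -1·X^2·Y^1·Z^0.
  monomial -2·x^2·y^0 ↦ -2·X^2·Y^0·Z^1.
  monomial -1·x^1·y^2 ↦ -1·X^1·Y^2·Z^0.
  monomial -1·x^1·y^0 ↦ -1·X^1·Y^0·Z^2.
  monomial 3·x^0·y^2 ↦ 3·X^0·Y^2·Z^1.
  monomial 3·x^0·y^0 ↦ 3·X^0·Y^0·Z^3.
Collecting: F(X, Y, Z) = 2*X**3 - X**2*Y - 2*X**2*Z - X*Y**2 - X*Z**2 + 3*Y**2*Z + 3*Z**3.


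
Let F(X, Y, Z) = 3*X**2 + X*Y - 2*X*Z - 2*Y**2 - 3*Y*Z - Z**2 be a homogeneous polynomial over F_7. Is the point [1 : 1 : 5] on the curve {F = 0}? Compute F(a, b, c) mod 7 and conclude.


F(1,1,5) ≡ 1 (mod 7); P is NOT on the curve.

Evaluate F(1, 1, 5) term-by-term (mod 7).
  3*X**2 ↦ 3·1·1·1 = 3
  X*Y ↦ 1·1·1·1 = 1
  -2*X*Z ↦ -2·1·1·5 = -10
  -2*Y**2 ↦ -2·1·1·1 = -2
  -3*Y*Z ↦ -3·1·1·5 = -15
  -Z**2 ↦ -1·1·1·25 = -25
Sum: F(1, 1, 5) = (3) + (1) + (-10) + (-2) + (-15) + (-25) = -48.
Reducing mod 7: -48 ≡ 1 (mod 7).
Since F(a, b, c) ≡ 1 ≠ 0 (mod 7), P does NOT lie on the curve.


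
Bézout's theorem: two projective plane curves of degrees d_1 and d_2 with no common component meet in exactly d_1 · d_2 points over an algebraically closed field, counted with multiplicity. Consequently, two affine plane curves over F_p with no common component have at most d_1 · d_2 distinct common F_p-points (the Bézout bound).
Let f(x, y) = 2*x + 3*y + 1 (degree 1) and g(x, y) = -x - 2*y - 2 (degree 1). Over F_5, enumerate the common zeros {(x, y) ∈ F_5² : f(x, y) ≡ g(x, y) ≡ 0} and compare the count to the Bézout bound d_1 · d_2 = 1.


Common zeros: {(4, 2)}; count = 1; Bézout bound = 1.

deg(f) = 1, deg(g) = 1, so Bézout bound = 1.
Scan x ∈ F_5. For each x, list the y ∈ F_5 with f(x, y) ≡ 0 and those with g(x, y) ≡ 0 (mod 5); the common zeros in that column are the intersection.
  x = 0: f ≡ 0 at y ∈ {3}; g ≡ 0 at y ∈ {4}; common: ∅.
  x = 1: f ≡ 0 at y ∈ {4}; g ≡ 0 at y ∈ {1}; common: ∅.
  x = 2: f ≡ 0 at y ∈ {0}; g ≡ 0 at y ∈ {3}; common: ∅.
  x = 3: f ≡ 0 at y ∈ {1}; g ≡ 0 at y ∈ {0}; common: ∅.
  x = 4: f ≡ 0 at y ∈ {2}; g ≡ 0 at y ∈ {2}; common: {2}.
Collecting: common zeros = {(4, 2)}, so the count is 1.
Comparison with the Bézout bound: 1 ≤ 1 = deg(f)·deg(g), as expected for curves with no common component (the bound is attained).


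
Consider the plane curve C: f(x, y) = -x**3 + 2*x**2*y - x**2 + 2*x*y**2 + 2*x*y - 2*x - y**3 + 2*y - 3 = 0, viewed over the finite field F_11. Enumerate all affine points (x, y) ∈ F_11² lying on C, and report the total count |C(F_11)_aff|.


Affine F_11-points: {(1, 1), (3, 5), (3, 7), (5, 7), (6, 2), (9, 4), (9, 6), (9, 8)}; count = 8.

For each of the 121 pairs (x, y) ∈ F_11², evaluate f(x, y) mod 11. Record the zeros.
  x = 0: [0↦8, 1↦9, 2↦4, 3↦9, 4↦7, 5↦3, 6↦2, 7↦9, 8↦7, 9↦1, 10↦7]  zeros at y ∈ ∅
  x = 1: [0↦4, 1↦0, 2↦5, 3↦2, 4↦7, 5↦3, 6↦6, 7↦10, 8↦9, 9↦8, 10↦1]  zeros at y ∈ {1}
  x = 2: [0↦3, 1↦9, 2↦6, 3↦10, 4↦4, 5↦4, 6↦4, 7↦9, 8↦2, 9↦10, 10↦5]  zeros at y ∈ ∅
  x = 3: [0↦10, 1↦8, 2↦1, 3↦5, 4↦3, 5↦0, 6↦1, 7↦0, 8↦2, 9↦1, 10↦2]  zeros at y ∈ {5, 7}
  x = 4: [0↦8, 1↦2, 2↦6, 3↦3, 4↦9, 5↦7, 6↦2, 7↦10, 8↦3, 9↦8, 10↦8]  zeros at y ∈ ∅
  x = 5: [0↦2, 1↦7, 2↦4, 3↦9, 4↦5, 5↦8, 6↦1, 7↦0, 8↦10, 9↦3, 10↦6]  zeros at y ∈ {7}
  x = 6: [0↦8, 1↦6, 2↦0, 3↦6, 4↦7, 5↦8, 6↦3, 7↦8, 8↦6, 9↦2, 10↦1]  zeros at y ∈ {2}
  x = 7: [0↦9, 1↦4, 2↦10, 3↦10, 4↦9, 5↦1, 6↦2, 7↦6, 8↦7, 9↦10, 10↦9]  zeros at y ∈ ∅
  x = 8: [0↦10, 1↦6, 2↦6, 3↦4, 4↦5, 5↦3, 6↦3, 7↦10, 8↦7, 9↦10, 10↦2]  zeros at y ∈ ∅
  x = 9: [0↦5, 1↦6, 2↦4, 3↦4, 4↦0, 5↦8, 6↦0, 7↦3, 8↦0, 9↦7, 10↦7]  zeros at y ∈ {4, 6, 8}
  x = 10: [0↦10, 1↦9, 2↦9, 3↦4, 4↦10, 5↦10, 6↦9, 7↦1, 8↦2, 9↦6, 10↦7]  zeros at y ∈ ∅
Collecting zeros: affine points = {(1, 1), (3, 5), (3, 7), (5, 7), (6, 2), (9, 4), (9, 6), (9, 8)}.
Total count |C(F_11)_aff| = 8.


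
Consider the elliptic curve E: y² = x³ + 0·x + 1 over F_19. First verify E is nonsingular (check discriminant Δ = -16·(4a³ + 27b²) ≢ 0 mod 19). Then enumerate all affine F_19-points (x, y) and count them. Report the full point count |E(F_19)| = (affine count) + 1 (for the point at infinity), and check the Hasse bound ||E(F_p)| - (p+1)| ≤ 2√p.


Affine points = {(0, 1), (0, 18), (2, 3), (2, 16), (3, 3), (3, 16), (8, 0), (12, 0), (14, 3), (14, 16), (18, 0)}; affine count = 11; |E(F_19)| = 12.

Discriminant check: Δ ∝ 4a³ + 27b² = 4·0³ + 27·1² = 4·0 + 27·1 ≡ 8 (mod 19). Nonzero ⇒ E is nonsingular.
For each x ∈ F_19, compute rhs = x³ + 0·x + 1 mod 19, then count y ∈ F_19 with y² ≡ rhs.
  x = 0: rhs = 1, matching y values: 1, 18 (2 points).
  x = 1: rhs = 2, matching y values: none (0 points).
  x = 2: rhs = 9, matching y values: 3, 16 (2 points).
  x = 3: rhs = 9, matching y values: 3, 16 (2 points).
  x = 4: rhs = 8, matching y values: none (0 points).
  x = 5: rhs = 12, matching y values: none (0 points).
  x = 6: rhs = 8, matching y values: none (0 points).
  x = 7: rhs = 2, matching y values: none (0 points).
  x = 8: rhs = 0, matching y values: 0 (1 points).
  x = 9: rhs = 8, matching y values: none (0 points).
  x = 10: rhs = 13, matching y values: none (0 points).
  x = 11: rhs = 2, matching y values: none (0 points).
  x = 12: rhs = 0, matching y values: 0 (1 points).
  x = 13: rhs = 13, matching y values: none (0 points).
  x = 14: rhs = 9, matching y values: 3, 16 (2 points).
  x = 15: rhs = 13, matching y values: none (0 points).
  x = 16: rhs = 12, matching y values: none (0 points).
  x = 17: rhs = 12, matching y values: none (0 points).
  x = 18: rhs = 0, matching y values: 0 (1 points).
Total affine count: 11.
Full point count |E(F_19)| = 11 + 1 = 12.
Hasse bound: |12 − (19+1)| = |-8| = 8 ≤ 2√19 ≈ 8.7178 ✓.


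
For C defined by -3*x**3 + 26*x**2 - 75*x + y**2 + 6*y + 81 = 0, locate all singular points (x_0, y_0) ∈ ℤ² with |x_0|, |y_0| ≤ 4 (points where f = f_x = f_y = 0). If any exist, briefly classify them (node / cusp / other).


Singular points: {(3, -3)}; classification: node.

Compute partial derivatives:
  f_x = -9*x**2 + 52*x - 75.
  f_y = 2*y + 6.
Scan x_0 ∈ {−4, ..., 4}. For each x_0, f_y(x_0, y) is a polynomial in y; find its integer roots y ∈ {−4, ..., 4}, then test f_x and f at those candidates.
  x = -4: f_y(-4, y) = 2*y + 6; vanishes at y ∈ {-3}. (-4, -3): f_x = -427 ≠ 0.
  x = -3: f_y(-3, y) = 2*y + 6; vanishes at y ∈ {-3}. (-3, -3): f_x = -312 ≠ 0.
  x = -2: f_y(-2, y) = 2*y + 6; vanishes at y ∈ {-3}. (-2, -3): f_x = -215 ≠ 0.
  x = -1: f_y(-1, y) = 2*y + 6; vanishes at y ∈ {-3}. (-1, -3): f_x = -136 ≠ 0.
  x = 0: f_y(0, y) = 2*y + 6; vanishes at y ∈ {-3}. (0, -3): f_x = -75 ≠ 0.
  x = 1: f_y(1, y) = 2*y + 6; vanishes at y ∈ {-3}. (1, -3): f_x = -32 ≠ 0.
  x = 2: f_y(2, y) = 2*y + 6; vanishes at y ∈ {-3}. (2, -3): f_x = -7 ≠ 0.
  x = 3: f_y(3, y) = 2*y + 6; vanishes at y ∈ {-3}. (3, -3): f_x = 0, f = 0 — SINGULAR.
  x = 4: f_y(4, y) = 2*y + 6; vanishes at y ∈ {-3}. (4, -3): f_x = -11 ≠ 0.
Only singular point on the grid: (3, -3).
Classify: substitute x = 3 + u, y = -3 + v and expand: f = -3*u**3 - u**2 + v**2.
No constant or linear terms (consistent with a singular point). Quadratic part: -u**2 + v**2. Cubic part: -3*u**3.
The quadratic part v**2 - u**2 = (v − u)(v + u) splits into two distinct linear factors, so there are two distinct tangent lines y − -3 = ±(x − 3) — this is a node (ordinary double point).
Classification: node.


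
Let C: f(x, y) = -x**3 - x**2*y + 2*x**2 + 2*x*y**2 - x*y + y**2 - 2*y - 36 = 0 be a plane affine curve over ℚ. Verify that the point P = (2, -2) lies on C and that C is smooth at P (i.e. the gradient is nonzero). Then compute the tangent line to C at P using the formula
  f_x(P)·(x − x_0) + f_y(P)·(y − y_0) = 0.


Tangent line at P: 14*x - 28*y - 84 = 0.

Step 1: f(2, -2) = 0, so P lies on C.
Step 2: partial derivatives
  f_x(x, y) = -3*x**2 - 2*x*y + 4*x + 2*y**2 - y, f_y(x, y) = -x**2 + 4*x*y - x + 2*y - 2.
  f_x(P) = 14, f_y(P) = -28 (gradient nonzero, so P is smooth).
Step 3: tangent line at P: 14·(x − 2) + -28·(y − -2) = 0.
Expanding: 14*x - 28*y - 84 = 0.


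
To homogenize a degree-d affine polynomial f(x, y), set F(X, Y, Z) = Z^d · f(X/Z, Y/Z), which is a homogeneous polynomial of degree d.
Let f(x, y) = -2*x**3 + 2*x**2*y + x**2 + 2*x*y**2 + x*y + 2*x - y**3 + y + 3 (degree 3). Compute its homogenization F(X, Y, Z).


F(X, Y, Z) = -2*X**3 + 2*X**2*Y + X**2*Z + 2*X*Y**2 + X*Y*Z + 2*X*Z**2 - Y**3 + Y*Z**2 + 3*Z**3

deg(f) = 3.
Substitute x = X/Z, y = Y/Z into f, then multiply by Z^3.
  monomial -2·x^3·y^0 ↦ -2·X^3·Y^0·Z^0.
  monomial 2·x^2·y^1 ↦ 2·X^2·Y^1·Z^0.
  monomial 1·x^2·y^0 ↦ 1·X^2·Y^0·Z^1.
  monomial 2·x^1·y^2 ↦ 2·X^1·Y^2·Z^0.
  monomial 1·x^1·y^1 ↦ 1·X^1·Y^1·Z^1.
  monomial 2·x^1·y^0 ↦ 2·X^1·Y^0·Z^2.
  monomial -1·x^0·y^3 ↦ -1·X^0·Y^3·Z^0.
  monomial 1·x^0·y^1 ↦ 1·X^0·Y^1·Z^2.
  monomial 3·x^0·y^0 ↦ 3·X^0·Y^0·Z^3.
Collecting: F(X, Y, Z) = -2*X**3 + 2*X**2*Y + X**2*Z + 2*X*Y**2 + X*Y*Z + 2*X*Z**2 - Y**3 + Y*Z**2 + 3*Z**3.


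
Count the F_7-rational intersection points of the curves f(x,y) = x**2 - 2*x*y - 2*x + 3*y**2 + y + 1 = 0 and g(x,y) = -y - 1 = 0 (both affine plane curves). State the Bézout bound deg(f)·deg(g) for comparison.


Common zeros: {(2, 6), (5, 6)}; count = 2; Bézout bound = 2.

deg(f) = 2, deg(g) = 1, so Bézout bound = 2.
Scan x ∈ F_7. For each x, list the y ∈ F_7 with f(x, y) ≡ 0 and those with g(x, y) ≡ 0 (mod 7); the common zeros in that column are the intersection.
  x = 0: f ≡ 0 at y ∈ ∅; g ≡ 0 at y ∈ {6}; common: ∅.
  x = 1: f ≡ 0 at y ∈ {0, 5}; g ≡ 0 at y ∈ {6}; common: ∅.
  x = 2: f ≡ 0 at y ∈ {2, 6}; g ≡ 0 at y ∈ {6}; common: {6}.
  x = 3: f ≡ 0 at y ∈ ∅; g ≡ 0 at y ∈ {6}; common: ∅.
  x = 4: f ≡ 0 at y ∈ {2, 5}; g ≡ 0 at y ∈ {6}; common: ∅.
  x = 5: f ≡ 0 at y ∈ {4, 6}; g ≡ 0 at y ∈ {6}; common: {6}.
  x = 6: f ≡ 0 at y ∈ ∅; g ≡ 0 at y ∈ {6}; common: ∅.
Collecting: common zeros = {(2, 6), (5, 6)}, so the count is 2.
Comparison with the Bézout bound: 2 ≤ 2 = deg(f)·deg(g), as expected for curves with no common component (the bound is attained).


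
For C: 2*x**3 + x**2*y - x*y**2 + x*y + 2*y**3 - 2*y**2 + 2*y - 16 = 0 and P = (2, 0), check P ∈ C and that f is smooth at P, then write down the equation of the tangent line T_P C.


Tangent line at P: 24*x + 8*y - 48 = 0.

Step 1: f(2, 0) = 0, so P lies on C.
Step 2: partial derivatives
  f_x(x, y) = 6*x**2 + 2*x*y - y**2 + y, f_y(x, y) = x**2 - 2*x*y + x + 6*y**2 - 4*y + 2.
  f_x(P) = 24, f_y(P) = 8 (gradient nonzero, so P is smooth).
Step 3: tangent line at P: 24·(x − 2) + 8·(y − 0) = 0.
Expanding: 24*x + 8*y - 48 = 0.


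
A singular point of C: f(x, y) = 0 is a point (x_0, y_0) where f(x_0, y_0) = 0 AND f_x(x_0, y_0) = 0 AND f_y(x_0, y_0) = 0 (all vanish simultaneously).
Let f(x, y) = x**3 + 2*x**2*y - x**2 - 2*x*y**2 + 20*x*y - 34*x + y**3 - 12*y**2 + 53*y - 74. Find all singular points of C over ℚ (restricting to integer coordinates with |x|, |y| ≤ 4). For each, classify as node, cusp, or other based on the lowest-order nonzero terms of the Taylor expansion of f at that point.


Singular points: {(-2, 3)}; classification: node.

Compute partial derivatives:
  f_x = 3*x**2 + 4*x*y - 2*x - 2*y**2 + 20*y - 34.
  f_y = 2*x**2 - 4*x*y + 20*x + 3*y**2 - 24*y + 53.
Scan x_0 ∈ {−4, ..., 4}. For each x_0, f_y(x_0, y) is a polynomial in y; find its integer roots y ∈ {−4, ..., 4}, then test f_x and f at those candidates.
  x = -4: f_y(-4, y) = 3*y**2 - 8*y + 5; vanishes at y ∈ {1}. (-4, 1): f_x = 24 ≠ 0.
  x = -3: f_y(-3, y) = 3*y**2 - 12*y + 11; no integer root y with |y| ≤ 4.
  x = -2: f_y(-2, y) = 3*y**2 - 16*y + 21; vanishes at y ∈ {3}. (-2, 3): f_x = 0, f = 0 — SINGULAR.
  x = -1: f_y(-1, y) = 3*y**2 - 20*y + 35; no integer root y with |y| ≤ 4.
  x = 0: f_y(0, y) = 3*y**2 - 24*y + 53; no integer root y with |y| ≤ 4.
  x = 1: f_y(1, y) = 3*y**2 - 28*y + 75; no integer root y with |y| ≤ 4.
  x = 2: f_y(2, y) = 3*y**2 - 32*y + 101; no integer root y with |y| ≤ 4.
  x = 3: f_y(3, y) = 3*y**2 - 36*y + 131; no integer root y with |y| ≤ 4.
  x = 4: f_y(4, y) = 3*y**2 - 40*y + 165; no integer root y with |y| ≤ 4.
Only singular point on the grid: (-2, 3).
Classify: substitute x = -2 + u, y = 3 + v and expand: f = u**3 + 2*u**2*v - u**2 - 2*u*v**2 + v**3 + v**2.
No constant or linear terms (consistent with a singular point). Quadratic part: -u**2 + v**2. Cubic part: u**3 + 2*u**2*v - 2*u*v**2 + v**3.
The quadratic part v**2 - u**2 = (v − u)(v + u) splits into two distinct linear factors, so there are two distinct tangent lines y − 3 = ±(x − -2) — this is a node (ordinary double point).
Classification: node.


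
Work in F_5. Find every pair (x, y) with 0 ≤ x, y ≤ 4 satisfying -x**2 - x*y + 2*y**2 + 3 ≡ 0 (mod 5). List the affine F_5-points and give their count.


Affine F_5-points: {(0, 1), (0, 4), (1, 4), (4, 1)}; count = 4.

For each of the 25 pairs (x, y) ∈ F_5², evaluate f(x, y) mod 5. Record the zeros.
  x = 0: [0↦3, 1↦0, 2↦1, 3↦1, 4↦0]  zeros at y ∈ {1, 4}
  x = 1: [0↦2, 1↦3, 2↦3, 3↦2, 4↦0]  zeros at y ∈ {4}
  x = 2: [0↦4, 1↦4, 2↦3, 3↦1, 4↦3]  zeros at y ∈ ∅
  x = 3: [0↦4, 1↦3, 2↦1, 3↦3, 4↦4]  zeros at y ∈ ∅
  x = 4: [0↦2, 1↦0, 2↦2, 3↦3, 4↦3]  zeros at y ∈ {1}
Collecting zeros: affine points = {(0, 1), (0, 4), (1, 4), (4, 1)}.
Total count |C(F_5)_aff| = 4.


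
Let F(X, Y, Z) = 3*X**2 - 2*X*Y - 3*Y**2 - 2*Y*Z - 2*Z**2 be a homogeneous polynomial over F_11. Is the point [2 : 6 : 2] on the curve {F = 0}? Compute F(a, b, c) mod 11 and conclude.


F(2,6,2) ≡ 2 (mod 11); P is NOT on the curve.

Evaluate F(2, 6, 2) term-by-term (mod 11).
  3*X**2 ↦ 3·4·1·1 = 12
  -2*X*Y ↦ -2·2·6·1 = -24
  -3*Y**2 ↦ -3·1·36·1 = -108
  -2*Y*Z ↦ -2·1·6·2 = -24
  -2*Z**2 ↦ -2·1·1·4 = -8
Sum: F(2, 6, 2) = (12) + (-24) + (-108) + (-24) + (-8) = -152.
Reducing mod 11: -152 ≡ 2 (mod 11).
Since F(a, b, c) ≡ 2 ≠ 0 (mod 11), P does NOT lie on the curve.


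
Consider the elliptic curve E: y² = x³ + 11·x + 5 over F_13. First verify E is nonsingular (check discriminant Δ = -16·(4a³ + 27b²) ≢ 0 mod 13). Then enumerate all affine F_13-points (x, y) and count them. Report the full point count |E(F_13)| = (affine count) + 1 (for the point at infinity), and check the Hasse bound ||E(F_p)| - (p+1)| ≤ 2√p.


Affine points = {(1, 2), (1, 11), (2, 3), (2, 10), (3, 0), (4, 3), (4, 10), (5, 4), (5, 9), (6, 1), (6, 12), (7, 3), (7, 10), (9, 1), (9, 12), (10, 6), (10, 7), (11, 1), (11, 12)}; affine count = 19; |E(F_13)| = 20.

Discriminant check: Δ ∝ 4a³ + 27b² = 4·11³ + 27·5² = 4·1331 + 27·25 ≡ 6 (mod 13). Nonzero ⇒ E is nonsingular.
For each x ∈ F_13, compute rhs = x³ + 11·x + 5 mod 13, then count y ∈ F_13 with y² ≡ rhs.
  x = 0: rhs = 5, matching y values: none (0 points).
  x = 1: rhs = 4, matching y values: 2, 11 (2 points).
  x = 2: rhs = 9, matching y values: 3, 10 (2 points).
  x = 3: rhs = 0, matching y values: 0 (1 points).
  x = 4: rhs = 9, matching y values: 3, 10 (2 points).
  x = 5: rhs = 3, matching y values: 4, 9 (2 points).
  x = 6: rhs = 1, matching y values: 1, 12 (2 points).
  x = 7: rhs = 9, matching y values: 3, 10 (2 points).
  x = 8: rhs = 7, matching y values: none (0 points).
  x = 9: rhs = 1, matching y values: 1, 12 (2 points).
  x = 10: rhs = 10, matching y values: 6, 7 (2 points).
  x = 11: rhs = 1, matching y values: 1, 12 (2 points).
  x = 12: rhs = 6, matching y values: none (0 points).
Total affine count: 19.
Full point count |E(F_13)| = 19 + 1 = 20.
Hasse bound: |20 − (13+1)| = |6| = 6 ≤ 2√13 ≈ 7.2111 ✓.


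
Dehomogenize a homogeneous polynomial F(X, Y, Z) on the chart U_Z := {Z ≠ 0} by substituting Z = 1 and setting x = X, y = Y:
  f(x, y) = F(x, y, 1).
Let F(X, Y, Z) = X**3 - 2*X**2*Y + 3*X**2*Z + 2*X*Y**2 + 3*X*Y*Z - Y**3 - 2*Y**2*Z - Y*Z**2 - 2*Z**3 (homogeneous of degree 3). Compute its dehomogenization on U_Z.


f(x, y) = x**3 - 2*x**2*y + 3*x**2 + 2*x*y**2 + 3*x*y - y**3 - 2*y**2 - y - 2

On U_Z we set Z = 1. Each monomial c·X^i·Y^j·Z^k in F becomes c·x^i·y^j·1^k = c·x^i·y^j.
Substituting Z = 1: F(X, Y, 1) = x**3 - 2*x**2*y + 3*x**2 + 2*x*y**2 + 3*x*y - y**3 - 2*y**2 - y - 2.
Note: deg(f) ≤ deg(F) = 3; strict inequality happens when F is divisible by Z (lost terms).


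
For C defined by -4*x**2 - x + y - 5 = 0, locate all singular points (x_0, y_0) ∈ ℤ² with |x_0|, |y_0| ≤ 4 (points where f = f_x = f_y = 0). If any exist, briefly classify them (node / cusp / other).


No singular points in the scanned grid; C is smooth there.

Compute partial derivatives:
  f_x = -8*x - 1.
  f_y = 1.
f_y = 1 is a nonzero constant, so f_y never vanishes: no point (x, y) can satisfy f = f_x = f_y = 0. In particular no (x, y) ∈ {−4, ..., 4}² is singular; the curve is smooth.


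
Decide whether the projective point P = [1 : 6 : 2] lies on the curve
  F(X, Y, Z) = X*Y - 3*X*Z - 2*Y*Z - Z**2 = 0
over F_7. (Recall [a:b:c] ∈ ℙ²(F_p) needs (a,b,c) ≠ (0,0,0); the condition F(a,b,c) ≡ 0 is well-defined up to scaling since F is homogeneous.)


F(1,6,2) ≡ 0 (mod 7); P is on the curve.

Evaluate F(1, 6, 2) term-by-term (mod 7).
  X*Y ↦ 1·1·6·1 = 6
  -3*X*Z ↦ -3·1·1·2 = -6
  -2*Y*Z ↦ -2·1·6·2 = -24
  -Z**2 ↦ -1·1·1·4 = -4
Sum: F(1, 6, 2) = (6) + (-6) + (-24) + (-4) = -28.
Reducing mod 7: -28 ≡ 0 (mod 7).
Since F(a, b, c) ≡ 0 (mod 7), P lies on the curve.


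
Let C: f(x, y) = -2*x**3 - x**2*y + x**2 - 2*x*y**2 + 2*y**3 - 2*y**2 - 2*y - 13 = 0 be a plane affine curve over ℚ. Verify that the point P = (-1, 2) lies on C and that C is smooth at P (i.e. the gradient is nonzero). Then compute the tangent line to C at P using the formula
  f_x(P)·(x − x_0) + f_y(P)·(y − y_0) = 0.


Tangent line at P: -12*x + 21*y - 54 = 0.

Step 1: f(-1, 2) = 0, so P lies on C.
Step 2: partial derivatives
  f_x(x, y) = -6*x**2 - 2*x*y + 2*x - 2*y**2, f_y(x, y) = -x**2 - 4*x*y + 6*y**2 - 4*y - 2.
  f_x(P) = -12, f_y(P) = 21 (gradient nonzero, so P is smooth).
Step 3: tangent line at P: -12·(x − -1) + 21·(y − 2) = 0.
Expanding: -12*x + 21*y - 54 = 0.


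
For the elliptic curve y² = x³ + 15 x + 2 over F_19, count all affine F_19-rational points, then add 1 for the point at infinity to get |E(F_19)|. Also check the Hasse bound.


Affine points = {(3, 6), (3, 13), (6, 2), (6, 17), (8, 8), (8, 11), (9, 7), (9, 12), (11, 4), (11, 15), (13, 0), (14, 7), (14, 12), (15, 7), (15, 12), (16, 5), (16, 14), (18, 9), (18, 10)}; affine count = 19; |E(F_19)| = 20.

Discriminant check: Δ ∝ 4a³ + 27b² = 4·15³ + 27·2² = 4·3375 + 27·4 ≡ 4 (mod 19). Nonzero ⇒ E is nonsingular.
For each x ∈ F_19, compute rhs = x³ + 15·x + 2 mod 19, then count y ∈ F_19 with y² ≡ rhs.
  x = 0: rhs = 2, matching y values: none (0 points).
  x = 1: rhs = 18, matching y values: none (0 points).
  x = 2: rhs = 2, matching y values: none (0 points).
  x = 3: rhs = 17, matching y values: 6, 13 (2 points).
  x = 4: rhs = 12, matching y values: none (0 points).
  x = 5: rhs = 12, matching y values: none (0 points).
  x = 6: rhs = 4, matching y values: 2, 17 (2 points).
  x = 7: rhs = 13, matching y values: none (0 points).
  x = 8: rhs = 7, matching y values: 8, 11 (2 points).
  x = 9: rhs = 11, matching y values: 7, 12 (2 points).
  x = 10: rhs = 12, matching y values: none (0 points).
  x = 11: rhs = 16, matching y values: 4, 15 (2 points).
  x = 12: rhs = 10, matching y values: none (0 points).
  x = 13: rhs = 0, matching y values: 0 (1 points).
  x = 14: rhs = 11, matching y values: 7, 12 (2 points).
  x = 15: rhs = 11, matching y values: 7, 12 (2 points).
  x = 16: rhs = 6, matching y values: 5, 14 (2 points).
  x = 17: rhs = 2, matching y values: none (0 points).
  x = 18: rhs = 5, matching y values: 9, 10 (2 points).
Total affine count: 19.
Full point count |E(F_19)| = 19 + 1 = 20.
Hasse bound: |20 − (19+1)| = |0| = 0 ≤ 2√19 ≈ 8.7178 ✓.


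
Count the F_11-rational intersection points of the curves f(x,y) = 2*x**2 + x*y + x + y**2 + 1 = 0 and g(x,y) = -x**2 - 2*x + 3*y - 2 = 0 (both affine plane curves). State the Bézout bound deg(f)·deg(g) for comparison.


Common zeros: {(9, 8)}; count = 1; Bézout bound = 4.

deg(f) = 2, deg(g) = 2, so Bézout bound = 4.
Scan x ∈ F_11. For each x, list the y ∈ F_11 with f(x, y) ≡ 0 and those with g(x, y) ≡ 0 (mod 11); the common zeros in that column are the intersection.
  x = 0: f ≡ 0 at y ∈ ∅; g ≡ 0 at y ∈ {8}; common: ∅.
  x = 1: f ≡ 0 at y ∈ ∅; g ≡ 0 at y ∈ {9}; common: ∅.
  x = 2: f ≡ 0 at y ∈ {0, 9}; g ≡ 0 at y ∈ {7}; common: ∅.
  x = 3: f ≡ 0 at y ∈ {0, 8}; g ≡ 0 at y ∈ {2}; common: ∅.
  x = 4: f ≡ 0 at y ∈ {9}; g ≡ 0 at y ∈ {5}; common: ∅.
  x = 5: f ≡ 0 at y ∈ ∅; g ≡ 0 at y ∈ {5}; common: ∅.
  x = 6: f ≡ 0 at y ∈ ∅; g ≡ 0 at y ∈ {2}; common: ∅.
  x = 7: f ≡ 0 at y ∈ ∅; g ≡ 0 at y ∈ {7}; common: ∅.
  x = 8: f ≡ 0 at y ∈ {7}; g ≡ 0 at y ∈ {9}; common: ∅.
  x = 9: f ≡ 0 at y ∈ {5, 8}; g ≡ 0 at y ∈ {8}; common: {8}.
  x = 10: f ≡ 0 at y ∈ {5, 7}; g ≡ 0 at y ∈ {4}; common: ∅.
Collecting: common zeros = {(9, 8)}, so the count is 1.
Comparison with the Bézout bound: 1 ≤ 4 = deg(f)·deg(g), as expected for curves with no common component (the affine F_11-count falls short of the bound because intersections may lie at infinity, over extension fields, or carry multiplicity).


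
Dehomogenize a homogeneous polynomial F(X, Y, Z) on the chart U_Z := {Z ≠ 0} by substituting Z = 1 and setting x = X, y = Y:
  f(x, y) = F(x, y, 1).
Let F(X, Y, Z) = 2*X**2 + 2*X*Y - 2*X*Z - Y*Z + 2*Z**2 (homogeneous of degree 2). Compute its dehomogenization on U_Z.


f(x, y) = 2*x**2 + 2*x*y - 2*x - y + 2

On U_Z we set Z = 1. Each monomial c·X^i·Y^j·Z^k in F becomes c·x^i·y^j·1^k = c·x^i·y^j.
Substituting Z = 1: F(X, Y, 1) = 2*x**2 + 2*x*y - 2*x - y + 2.
Note: deg(f) ≤ deg(F) = 2; strict inequality happens when F is divisible by Z (lost terms).


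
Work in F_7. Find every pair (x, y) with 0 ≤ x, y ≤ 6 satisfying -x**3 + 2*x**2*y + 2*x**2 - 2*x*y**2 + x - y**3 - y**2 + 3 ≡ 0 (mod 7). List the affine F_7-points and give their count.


Affine F_7-points: {(0, 4), (0, 5), (2, 1), (2, 2), (2, 6), (3, 1), (4, 4), (5, 5), (6, 1), (6, 3), (6, 4)}; count = 11.

For each of the 49 pairs (x, y) ∈ F_7², evaluate f(x, y) mod 7. Record the zeros.
  x = 0: [0↦3, 1↦1, 2↦5, 3↦2, 4↦0, 5↦0, 6↦3]  zeros at y ∈ {4, 5}
  x = 1: [0↦5, 1↦3, 2↦3, 3↦6, 4↦6, 5↦4, 6↦1]  zeros at y ∈ ∅
  x = 2: [0↦5, 1↦0, 2↦0, 3↦6, 4↦5, 5↦5, 6↦0]  zeros at y ∈ {1, 2, 6}
  x = 3: [0↦4, 1↦0, 2↦4, 3↦3, 4↦5, 5↦4, 6↦1]  zeros at y ∈ {1}
  x = 4: [0↦3, 1↦4, 2↦2, 3↦5, 4↦0, 5↦2, 6↦5]  zeros at y ∈ {4}
  x = 5: [0↦3, 1↦6, 2↦2, 3↦6, 4↦5, 5↦0, 6↦6]  zeros at y ∈ {5}
  x = 6: [0↦5, 1↦0, 2↦5, 3↦0, 4↦0, 5↦6, 6↦5]  zeros at y ∈ {1, 3, 4}
Collecting zeros: affine points = {(0, 4), (0, 5), (2, 1), (2, 2), (2, 6), (3, 1), (4, 4), (5, 5), (6, 1), (6, 3), (6, 4)}.
Total count |C(F_7)_aff| = 11.


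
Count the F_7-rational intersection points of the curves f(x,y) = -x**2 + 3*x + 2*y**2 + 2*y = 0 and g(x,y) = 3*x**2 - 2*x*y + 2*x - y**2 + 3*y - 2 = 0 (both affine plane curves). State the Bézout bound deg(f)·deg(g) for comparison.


Common zeros: ∅; count = 0; Bézout bound = 4.

deg(f) = 2, deg(g) = 2, so Bézout bound = 4.
Scan x ∈ F_7. For each x, list the y ∈ F_7 with f(x, y) ≡ 0 and those with g(x, y) ≡ 0 (mod 7); the common zeros in that column are the intersection.
  x = 0: f ≡ 0 at y ∈ {0, 6}; g ≡ 0 at y ∈ {1, 2}; common: ∅.
  x = 1: f ≡ 0 at y ∈ {2, 4}; g ≡ 0 at y ∈ ∅; common: ∅.
  x = 2: f ≡ 0 at y ∈ {2, 4}; g ≡ 0 at y ∈ {0, 6}; common: ∅.
  x = 3: f ≡ 0 at y ∈ {0, 6}; g ≡ 0 at y ∈ {2}; common: ∅.
  x = 4: f ≡ 0 at y ∈ {1, 5}; g ≡ 0 at y ∈ ∅; common: ∅.
  x = 5: f ≡ 0 at y ∈ {3}; g ≡ 0 at y ∈ ∅; common: ∅.
  x = 6: f ≡ 0 at y ∈ {1, 5}; g ≡ 0 at y ∈ {6}; common: ∅.
Collecting: common zeros = ∅, so the count is 0.
Comparison with the Bézout bound: 0 ≤ 4 = deg(f)·deg(g), as expected for curves with no common component (the affine F_7-count falls short of the bound because intersections may lie at infinity, over extension fields, or carry multiplicity).


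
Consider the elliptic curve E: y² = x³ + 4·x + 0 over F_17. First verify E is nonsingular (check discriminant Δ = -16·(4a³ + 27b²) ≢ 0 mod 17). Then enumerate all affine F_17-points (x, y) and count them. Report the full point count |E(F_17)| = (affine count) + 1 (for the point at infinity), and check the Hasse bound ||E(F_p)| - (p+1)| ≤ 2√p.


Affine points = {(0, 0), (2, 4), (2, 13), (5, 3), (5, 14), (6, 6), (6, 11), (8, 0), (9, 0), (11, 7), (11, 10), (12, 5), (12, 12), (15, 1), (15, 16)}; affine count = 15; |E(F_17)| = 16.

Discriminant check: Δ ∝ 4a³ + 27b² = 4·4³ + 27·0² = 4·64 + 27·0 ≡ 1 (mod 17). Nonzero ⇒ E is nonsingular.
For each x ∈ F_17, compute rhs = x³ + 4·x + 0 mod 17, then count y ∈ F_17 with y² ≡ rhs.
  x = 0: rhs = 0, matching y values: 0 (1 points).
  x = 1: rhs = 5, matching y values: none (0 points).
  x = 2: rhs = 16, matching y values: 4, 13 (2 points).
  x = 3: rhs = 5, matching y values: none (0 points).
  x = 4: rhs = 12, matching y values: none (0 points).
  x = 5: rhs = 9, matching y values: 3, 14 (2 points).
  x = 6: rhs = 2, matching y values: 6, 11 (2 points).
  x = 7: rhs = 14, matching y values: none (0 points).
  x = 8: rhs = 0, matching y values: 0 (1 points).
  x = 9: rhs = 0, matching y values: 0 (1 points).
  x = 10: rhs = 3, matching y values: none (0 points).
  x = 11: rhs = 15, matching y values: 7, 10 (2 points).
  x = 12: rhs = 8, matching y values: 5, 12 (2 points).
  x = 13: rhs = 5, matching y values: none (0 points).
  x = 14: rhs = 12, matching y values: none (0 points).
  x = 15: rhs = 1, matching y values: 1, 16 (2 points).
  x = 16: rhs = 12, matching y values: none (0 points).
Total affine count: 15.
Full point count |E(F_17)| = 15 + 1 = 16.
Hasse bound: |16 − (17+1)| = |-2| = 2 ≤ 2√17 ≈ 8.2462 ✓.


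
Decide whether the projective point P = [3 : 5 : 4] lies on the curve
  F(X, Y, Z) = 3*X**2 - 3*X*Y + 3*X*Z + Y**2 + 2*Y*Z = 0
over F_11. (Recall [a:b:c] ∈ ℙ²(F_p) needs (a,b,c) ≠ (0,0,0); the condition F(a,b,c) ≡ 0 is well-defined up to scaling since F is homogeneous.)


F(3,5,4) ≡ 6 (mod 11); P is NOT on the curve.

Evaluate F(3, 5, 4) term-by-term (mod 11).
  3*X**2 ↦ 3·9·1·1 = 27
  -3*X*Y ↦ -3·3·5·1 = -45
  3*X*Z ↦ 3·3·1·4 = 36
  Y**2 ↦ 1·1·25·1 = 25
  2*Y*Z ↦ 2·1·5·4 = 40
Sum: F(3, 5, 4) = (27) + (-45) + (36) + (25) + (40) = 83.
Reducing mod 11: 83 ≡ 6 (mod 11).
Since F(a, b, c) ≡ 6 ≠ 0 (mod 11), P does NOT lie on the curve.


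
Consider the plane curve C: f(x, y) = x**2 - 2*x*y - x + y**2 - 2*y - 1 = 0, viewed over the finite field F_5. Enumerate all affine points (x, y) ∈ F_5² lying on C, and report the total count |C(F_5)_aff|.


Affine F_5-points: {(1, 2), (3, 0), (3, 3), (4, 2), (4, 3)}; count = 5.

For each of the 25 pairs (x, y) ∈ F_5², evaluate f(x, y) mod 5. Record the zeros.
  x = 0: [0↦4, 1↦3, 2↦4, 3↦2, 4↦2]  zeros at y ∈ ∅
  x = 1: [0↦4, 1↦1, 2↦0, 3↦1, 4↦4]  zeros at y ∈ {2}
  x = 2: [0↦1, 1↦1, 2↦3, 3↦2, 4↦3]  zeros at y ∈ ∅
  x = 3: [0↦0, 1↦3, 2↦3, 3↦0, 4↦4]  zeros at y ∈ {0, 3}
  x = 4: [0↦1, 1↦2, 2↦0, 3↦0, 4↦2]  zeros at y ∈ {2, 3}
Collecting zeros: affine points = {(1, 2), (3, 0), (3, 3), (4, 2), (4, 3)}.
Total count |C(F_5)_aff| = 5.


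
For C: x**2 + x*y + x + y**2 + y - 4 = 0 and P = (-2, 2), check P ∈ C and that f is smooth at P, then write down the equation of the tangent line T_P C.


Tangent line at P: -x + 3*y - 8 = 0.

Step 1: f(-2, 2) = 0, so P lies on C.
Step 2: partial derivatives
  f_x(x, y) = 2*x + y + 1, f_y(x, y) = x + 2*y + 1.
  f_x(P) = -1, f_y(P) = 3 (gradient nonzero, so P is smooth).
Step 3: tangent line at P: -1·(x − -2) + 3·(y − 2) = 0.
Expanding: -x + 3*y - 8 = 0.


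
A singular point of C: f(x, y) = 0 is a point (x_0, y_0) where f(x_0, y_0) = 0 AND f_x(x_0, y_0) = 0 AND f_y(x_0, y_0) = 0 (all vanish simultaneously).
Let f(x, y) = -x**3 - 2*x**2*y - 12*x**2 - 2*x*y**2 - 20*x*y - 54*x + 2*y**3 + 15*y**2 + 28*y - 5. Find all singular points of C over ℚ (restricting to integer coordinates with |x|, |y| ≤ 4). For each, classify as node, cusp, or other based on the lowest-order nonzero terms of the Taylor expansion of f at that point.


Singular points: {(-2, -3)}; classification: cusp.

Compute partial derivatives:
  f_x = -3*x**2 - 4*x*y - 24*x - 2*y**2 - 20*y - 54.
  f_y = -2*x**2 - 4*x*y - 20*x + 6*y**2 + 30*y + 28.
Scan x_0 ∈ {−4, ..., 4}. For each x_0, f_y(x_0, y) is a polynomial in y; find its integer roots y ∈ {−4, ..., 4}, then test f_x and f at those candidates.
  x = -4: f_y(-4, y) = 6*y**2 + 46*y + 76; no integer root y with |y| ≤ 4.
  x = -3: f_y(-3, y) = 6*y**2 + 42*y + 70; no integer root y with |y| ≤ 4.
  x = -2: f_y(-2, y) = 6*y**2 + 38*y + 60; vanishes at y ∈ {-3}. (-2, -3): f_x = 0, f = 0 — SINGULAR.
  x = -1: f_y(-1, y) = 6*y**2 + 34*y + 46; no integer root y with |y| ≤ 4.
  x = 0: f_y(0, y) = 6*y**2 + 30*y + 28; no integer root y with |y| ≤ 4.
  x = 1: f_y(1, y) = 6*y**2 + 26*y + 6; no integer root y with |y| ≤ 4.
  x = 2: f_y(2, y) = 6*y**2 + 22*y - 20; no integer root y with |y| ≤ 4.
  x = 3: f_y(3, y) = 6*y**2 + 18*y - 50; no integer root y with |y| ≤ 4.
  x = 4: f_y(4, y) = 6*y**2 + 14*y - 84; no integer root y with |y| ≤ 4.
Only singular point on the grid: (-2, -3).
Classify: substitute x = -2 + u, y = -3 + v and expand: f = -u**3 - 2*u**2*v - 2*u*v**2 + 2*v**3 + v**2.
No constant or linear terms (consistent with a singular point). Quadratic part: v**2. Cubic part: -u**3 - 2*u**2*v - 2*u*v**2 + 2*v**3.
The quadratic part v**2 is a perfect square, so there is a single (double) tangent line v = 0, i.e. y = -3. Restricting the cubic part to that line (v = 0) leaves -u**3 ≠ 0, so f is not divisible by v and the branch is v² ≈ u**3 to lowest order — this is a cusp.
Classification: cusp.


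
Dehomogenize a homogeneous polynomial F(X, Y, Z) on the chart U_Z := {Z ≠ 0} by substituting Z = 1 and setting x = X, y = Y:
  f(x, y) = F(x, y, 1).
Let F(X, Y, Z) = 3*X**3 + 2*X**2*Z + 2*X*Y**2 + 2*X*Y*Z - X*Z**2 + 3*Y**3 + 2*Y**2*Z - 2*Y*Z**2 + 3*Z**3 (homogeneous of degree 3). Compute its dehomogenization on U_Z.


f(x, y) = 3*x**3 + 2*x**2 + 2*x*y**2 + 2*x*y - x + 3*y**3 + 2*y**2 - 2*y + 3

On U_Z we set Z = 1. Each monomial c·X^i·Y^j·Z^k in F becomes c·x^i·y^j·1^k = c·x^i·y^j.
Substituting Z = 1: F(X, Y, 1) = 3*x**3 + 2*x**2 + 2*x*y**2 + 2*x*y - x + 3*y**3 + 2*y**2 - 2*y + 3.
Note: deg(f) ≤ deg(F) = 3; strict inequality happens when F is divisible by Z (lost terms).


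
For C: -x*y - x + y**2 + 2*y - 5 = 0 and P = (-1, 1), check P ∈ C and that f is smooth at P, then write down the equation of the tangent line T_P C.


Tangent line at P: -2*x + 5*y - 7 = 0.

Step 1: f(-1, 1) = 0, so P lies on C.
Step 2: partial derivatives
  f_x(x, y) = -y - 1, f_y(x, y) = -x + 2*y + 2.
  f_x(P) = -2, f_y(P) = 5 (gradient nonzero, so P is smooth).
Step 3: tangent line at P: -2·(x − -1) + 5·(y − 1) = 0.
Expanding: -2*x + 5*y - 7 = 0.


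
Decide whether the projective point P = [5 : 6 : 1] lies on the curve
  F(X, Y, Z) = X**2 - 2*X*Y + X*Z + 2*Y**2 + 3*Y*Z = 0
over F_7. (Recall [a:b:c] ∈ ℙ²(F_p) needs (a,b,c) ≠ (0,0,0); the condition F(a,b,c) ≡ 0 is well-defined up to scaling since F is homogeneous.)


F(5,6,1) ≡ 4 (mod 7); P is NOT on the curve.

Evaluate F(5, 6, 1) term-by-term (mod 7).
  X**2 ↦ 1·25·1·1 = 25
  -2*X*Y ↦ -2·5·6·1 = -60
  X*Z ↦ 1·5·1·1 = 5
  2*Y**2 ↦ 2·1·36·1 = 72
  3*Y*Z ↦ 3·1·6·1 = 18
Sum: F(5, 6, 1) = (25) + (-60) + (5) + (72) + (18) = 60.
Reducing mod 7: 60 ≡ 4 (mod 7).
Since F(a, b, c) ≡ 4 ≠ 0 (mod 7), P does NOT lie on the curve.


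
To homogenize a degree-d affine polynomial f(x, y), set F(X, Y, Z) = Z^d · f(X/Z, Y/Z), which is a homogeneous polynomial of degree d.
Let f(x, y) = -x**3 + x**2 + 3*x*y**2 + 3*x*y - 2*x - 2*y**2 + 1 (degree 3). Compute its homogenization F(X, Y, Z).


F(X, Y, Z) = -X**3 + X**2*Z + 3*X*Y**2 + 3*X*Y*Z - 2*X*Z**2 - 2*Y**2*Z + Z**3

deg(f) = 3.
Substitute x = X/Z, y = Y/Z into f, then multiply by Z^3.
  monomial -1·x^3·y^0 ↦ -1·X^3·Y^0·Z^0.
  monomial 1·x^2·y^0 ↦ 1·X^2·Y^0·Z^1.
  monomial 3·x^1·y^2 ↦ 3·X^1·Y^2·Z^0.
  monomial 3·x^1·y^1 ↦ 3·X^1·Y^1·Z^1.
  monomial -2·x^1·y^0 ↦ -2·X^1·Y^0·Z^2.
  monomial -2·x^0·y^2 ↦ -2·X^0·Y^2·Z^1.
  monomial 1·x^0·y^0 ↦ 1·X^0·Y^0·Z^3.
Collecting: F(X, Y, Z) = -X**3 + X**2*Z + 3*X*Y**2 + 3*X*Y*Z - 2*X*Z**2 - 2*Y**2*Z + Z**3.
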